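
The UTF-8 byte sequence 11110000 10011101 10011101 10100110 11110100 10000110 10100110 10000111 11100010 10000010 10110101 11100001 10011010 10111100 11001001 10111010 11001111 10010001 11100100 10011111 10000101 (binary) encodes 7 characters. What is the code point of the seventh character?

Offset 0: leading byte 0xF0 = 11110000 → 4-byte char #1 = F0 9D 9D A6.
Offset 4: leading byte 0xF4 = 11110100 → 4-byte char #2 = F4 86 A6 87.
Offset 8: leading byte 0xE2 = 11100010 → 3-byte char #3 = E2 82 B5.
Offset 11: leading byte 0xE1 = 11100001 → 3-byte char #4 = E1 9A BC.
Offset 14: leading byte 0xC9 = 11001001 → 2-byte char #5 = C9 BA.
Offset 16: leading byte 0xCF = 11001111 → 2-byte char #6 = CF 91.
Offset 18: leading byte 0xE4 = 11100100 → 3-byte char #7 = E4 9F 85.
Leading byte 0xE4 = 11100100 matches 1110xxxx → 3-byte sequence.
Byte 1: 0xE4 = 11100100, payload 0100 (4 bits).
Byte 2: 0x9F = 10011111 (10xxxxxx ✓), payload 011111.
Byte 3: 0x85 = 10000101 (10xxxxxx ✓), payload 000101.
Concatenate: 0100011111000101 = 0x47C5 (16 bits → U+47C5).

U+47C5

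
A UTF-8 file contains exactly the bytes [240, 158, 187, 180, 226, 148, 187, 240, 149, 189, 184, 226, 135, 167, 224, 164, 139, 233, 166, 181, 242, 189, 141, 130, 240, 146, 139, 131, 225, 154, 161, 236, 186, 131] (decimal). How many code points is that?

Byte at offset 0: 0xF0 = 11110000 → 4-byte char (#1). Advance 4.
Byte at offset 4: 0xE2 = 11100010 → 3-byte char (#2). Advance 3.
Byte at offset 7: 0xF0 = 11110000 → 4-byte char (#3). Advance 4.
Byte at offset 11: 0xE2 = 11100010 → 3-byte char (#4). Advance 3.
Byte at offset 14: 0xE0 = 11100000 → 3-byte char (#5). Advance 3.
Byte at offset 17: 0xE9 = 11101001 → 3-byte char (#6). Advance 3.
Byte at offset 20: 0xF2 = 11110010 → 4-byte char (#7). Advance 4.
Byte at offset 24: 0xF0 = 11110000 → 4-byte char (#8). Advance 4.
Byte at offset 28: 0xE1 = 11100001 → 3-byte char (#9). Advance 3.
Byte at offset 31: 0xEC = 11101100 → 3-byte char (#10). Advance 3.
Reached end at offset 34 after 10 code points.

10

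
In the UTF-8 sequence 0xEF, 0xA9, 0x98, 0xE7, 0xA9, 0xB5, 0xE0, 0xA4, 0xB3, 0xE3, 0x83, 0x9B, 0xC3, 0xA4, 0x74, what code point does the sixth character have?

U+0074

Offset 0: leading byte 0xEF = 11101111 → 3-byte char #1 = EF A9 98.
Offset 3: leading byte 0xE7 = 11100111 → 3-byte char #2 = E7 A9 B5.
Offset 6: leading byte 0xE0 = 11100000 → 3-byte char #3 = E0 A4 B3.
Offset 9: leading byte 0xE3 = 11100011 → 3-byte char #4 = E3 83 9B.
Offset 12: leading byte 0xC3 = 11000011 → 2-byte char #5 = C3 A4.
Offset 14: leading byte 0x74 = 01110100 → 1-byte char #6 = 74.
Leading byte 0x74 = 01110100 matches 0xxxxxxx → 1-byte sequence.
Byte 1: 0x74 = 01110100, payload 1110100 (7 bits).
Concatenate: 1110100 = 0x74 (7 bits → U+0074).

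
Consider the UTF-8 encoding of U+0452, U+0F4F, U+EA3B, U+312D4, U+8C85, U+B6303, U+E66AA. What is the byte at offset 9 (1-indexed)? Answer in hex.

0xF0

1-indexed offset 9 is 0-indexed offset 8.
U+0452 → 2-byte form D1 92 at offsets 0–1.
U+0F4F → 3-byte form E0 BD 8F at offsets 2–4.
U+EA3B → 3-byte form EE A8 BB at offsets 5–7.
U+312D4 → 4-byte form F0 B1 8B 94 at offsets 8–11.
Offset 8 falls in char 4's range; it's byte 1 of F0 B1 8B 94 = 0xF0.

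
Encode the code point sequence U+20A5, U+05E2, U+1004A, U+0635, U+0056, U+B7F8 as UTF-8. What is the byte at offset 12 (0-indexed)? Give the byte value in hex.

0xEB

U+20A5 → 3-byte form E2 82 A5 at offsets 0–2.
U+05E2 → 2-byte form D7 A2 at offsets 3–4.
U+1004A → 4-byte form F0 90 81 8A at offsets 5–8.
U+0635 → 2-byte form D8 B5 at offsets 9–10.
U+0056 → 1-byte form 56 at offsets 11–11.
U+B7F8 → 3-byte form EB 9F B8 at offsets 12–14.
Offset 12 falls in char 6's range; it's byte 1 of EB 9F B8 = 0xEB.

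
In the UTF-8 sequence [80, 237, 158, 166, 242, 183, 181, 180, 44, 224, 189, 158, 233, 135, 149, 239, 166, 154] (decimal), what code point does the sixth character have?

U+91D5

Offset 0: leading byte 0x50 = 01010000 → 1-byte char #1 = 50.
Offset 1: leading byte 0xED = 11101101 → 3-byte char #2 = ED 9E A6.
Offset 4: leading byte 0xF2 = 11110010 → 4-byte char #3 = F2 B7 B5 B4.
Offset 8: leading byte 0x2C = 00101100 → 1-byte char #4 = 2C.
Offset 9: leading byte 0xE0 = 11100000 → 3-byte char #5 = E0 BD 9E.
Offset 12: leading byte 0xE9 = 11101001 → 3-byte char #6 = E9 87 95.
Leading byte 0xE9 = 11101001 matches 1110xxxx → 3-byte sequence.
Byte 1: 0xE9 = 11101001, payload 1001 (4 bits).
Byte 2: 0x87 = 10000111 (10xxxxxx ✓), payload 000111.
Byte 3: 0x95 = 10010101 (10xxxxxx ✓), payload 010101.
Concatenate: 1001000111010101 = 0x91D5 (16 bits → U+91D5).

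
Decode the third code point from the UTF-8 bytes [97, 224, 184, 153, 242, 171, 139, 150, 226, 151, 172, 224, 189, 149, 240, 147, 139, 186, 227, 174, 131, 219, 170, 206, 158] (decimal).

Offset 0: leading byte 0x61 = 01100001 → 1-byte char #1 = 61.
Offset 1: leading byte 0xE0 = 11100000 → 3-byte char #2 = E0 B8 99.
Offset 4: leading byte 0xF2 = 11110010 → 4-byte char #3 = F2 AB 8B 96.
Leading byte 0xF2 = 11110010 matches 11110xxx → 4-byte sequence.
Byte 1: 0xF2 = 11110010, payload 010 (3 bits).
Byte 2: 0xAB = 10101011 (10xxxxxx ✓), payload 101011.
Byte 3: 0x8B = 10001011 (10xxxxxx ✓), payload 001011.
Byte 4: 0x96 = 10010110 (10xxxxxx ✓), payload 010110.
Concatenate: 010101011001011010110 = 0xAB2D6 (21 bits → U+AB2D6).

U+AB2D6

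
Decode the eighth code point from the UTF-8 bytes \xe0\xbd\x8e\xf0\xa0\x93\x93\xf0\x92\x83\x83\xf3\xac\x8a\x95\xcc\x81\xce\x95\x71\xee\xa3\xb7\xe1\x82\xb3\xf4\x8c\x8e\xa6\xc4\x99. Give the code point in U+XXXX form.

Offset 0: leading byte 0xE0 = 11100000 → 3-byte char #1 = E0 BD 8E.
Offset 3: leading byte 0xF0 = 11110000 → 4-byte char #2 = F0 A0 93 93.
Offset 7: leading byte 0xF0 = 11110000 → 4-byte char #3 = F0 92 83 83.
Offset 11: leading byte 0xF3 = 11110011 → 4-byte char #4 = F3 AC 8A 95.
Offset 15: leading byte 0xCC = 11001100 → 2-byte char #5 = CC 81.
Offset 17: leading byte 0xCE = 11001110 → 2-byte char #6 = CE 95.
Offset 19: leading byte 0x71 = 01110001 → 1-byte char #7 = 71.
Offset 20: leading byte 0xEE = 11101110 → 3-byte char #8 = EE A3 B7.
Leading byte 0xEE = 11101110 matches 1110xxxx → 3-byte sequence.
Byte 1: 0xEE = 11101110, payload 1110 (4 bits).
Byte 2: 0xA3 = 10100011 (10xxxxxx ✓), payload 100011.
Byte 3: 0xB7 = 10110111 (10xxxxxx ✓), payload 110111.
Concatenate: 1110100011110111 = 0xE8F7 (16 bits → U+E8F7).

U+E8F7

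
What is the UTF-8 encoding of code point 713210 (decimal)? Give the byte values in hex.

F2 AE 87 BA

U+AE1FA = 0xAE1FA = 713210 decimal. In range U+10000–U+10FFFF → 4-byte form: 11110xxx 10xxxxxx 10xxxxxx 10xxxxxx.
Binary (21 bits): 010101110000111111010.
Split 3+6+6+6: 010 | 101110 | 000111 | 111010.
Byte 1: 11110010 = 0xF2.
Byte 2: 10101110 = 0xAE.
Byte 3: 10000111 = 0x87.
Byte 4: 10111010 = 0xBA.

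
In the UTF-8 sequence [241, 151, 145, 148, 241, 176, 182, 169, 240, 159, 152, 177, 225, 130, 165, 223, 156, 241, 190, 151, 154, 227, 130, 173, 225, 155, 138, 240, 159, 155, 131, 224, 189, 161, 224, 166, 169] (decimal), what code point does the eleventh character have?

Offset 0: leading byte 0xF1 = 11110001 → 4-byte char #1 = F1 97 91 94.
Offset 4: leading byte 0xF1 = 11110001 → 4-byte char #2 = F1 B0 B6 A9.
Offset 8: leading byte 0xF0 = 11110000 → 4-byte char #3 = F0 9F 98 B1.
Offset 12: leading byte 0xE1 = 11100001 → 3-byte char #4 = E1 82 A5.
Offset 15: leading byte 0xDF = 11011111 → 2-byte char #5 = DF 9C.
Offset 17: leading byte 0xF1 = 11110001 → 4-byte char #6 = F1 BE 97 9A.
Offset 21: leading byte 0xE3 = 11100011 → 3-byte char #7 = E3 82 AD.
Offset 24: leading byte 0xE1 = 11100001 → 3-byte char #8 = E1 9B 8A.
Offset 27: leading byte 0xF0 = 11110000 → 4-byte char #9 = F0 9F 9B 83.
Offset 31: leading byte 0xE0 = 11100000 → 3-byte char #10 = E0 BD A1.
Offset 34: leading byte 0xE0 = 11100000 → 3-byte char #11 = E0 A6 A9.
Leading byte 0xE0 = 11100000 matches 1110xxxx → 3-byte sequence.
Byte 1: 0xE0 = 11100000, payload 0000 (4 bits).
Byte 2: 0xA6 = 10100110 (10xxxxxx ✓), payload 100110.
Byte 3: 0xA9 = 10101001 (10xxxxxx ✓), payload 101001.
Concatenate: 0000100110101001 = 0x9A9 (16 bits → U+09A9).

U+09A9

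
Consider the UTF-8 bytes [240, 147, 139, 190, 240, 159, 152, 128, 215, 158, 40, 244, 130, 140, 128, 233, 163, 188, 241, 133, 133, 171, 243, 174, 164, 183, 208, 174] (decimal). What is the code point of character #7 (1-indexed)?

U+4516B

Offset 0: leading byte 0xF0 = 11110000 → 4-byte char #1 = F0 93 8B BE.
Offset 4: leading byte 0xF0 = 11110000 → 4-byte char #2 = F0 9F 98 80.
Offset 8: leading byte 0xD7 = 11010111 → 2-byte char #3 = D7 9E.
Offset 10: leading byte 0x28 = 00101000 → 1-byte char #4 = 28.
Offset 11: leading byte 0xF4 = 11110100 → 4-byte char #5 = F4 82 8C 80.
Offset 15: leading byte 0xE9 = 11101001 → 3-byte char #6 = E9 A3 BC.
Offset 18: leading byte 0xF1 = 11110001 → 4-byte char #7 = F1 85 85 AB.
Leading byte 0xF1 = 11110001 matches 11110xxx → 4-byte sequence.
Byte 1: 0xF1 = 11110001, payload 001 (3 bits).
Byte 2: 0x85 = 10000101 (10xxxxxx ✓), payload 000101.
Byte 3: 0x85 = 10000101 (10xxxxxx ✓), payload 000101.
Byte 4: 0xAB = 10101011 (10xxxxxx ✓), payload 101011.
Concatenate: 001000101000101101011 = 0x4516B (21 bits → U+4516B).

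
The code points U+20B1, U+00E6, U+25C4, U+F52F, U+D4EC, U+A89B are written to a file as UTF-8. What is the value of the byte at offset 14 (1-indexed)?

0xAC

1-indexed offset 14 is 0-indexed offset 13.
U+20B1 → 3-byte form E2 82 B1 at offsets 0–2.
U+00E6 → 2-byte form C3 A6 at offsets 3–4.
U+25C4 → 3-byte form E2 97 84 at offsets 5–7.
U+F52F → 3-byte form EF 94 AF at offsets 8–10.
U+D4EC → 3-byte form ED 93 AC at offsets 11–13.
Offset 13 falls in char 5's range; it's byte 3 of ED 93 AC = 0xAC.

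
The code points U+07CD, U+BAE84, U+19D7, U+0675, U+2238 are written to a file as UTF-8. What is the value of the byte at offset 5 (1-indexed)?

0xBA

1-indexed offset 5 is 0-indexed offset 4.
U+07CD → 2-byte form DF 8D at offsets 0–1.
U+BAE84 → 4-byte form F2 BA BA 84 at offsets 2–5.
Offset 4 falls in char 2's range; it's byte 3 of F2 BA BA 84 = 0xBA.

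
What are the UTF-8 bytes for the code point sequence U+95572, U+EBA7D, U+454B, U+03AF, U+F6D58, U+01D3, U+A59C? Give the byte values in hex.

U+95572: 4-byte form → F2 95 95 B2.
U+EBA7D: 4-byte form → F3 AB A9 BD.
U+454B: 3-byte form → E4 95 8B.
U+03AF: 2-byte form → CE AF.
U+F6D58: 4-byte form → F3 B6 B5 98.
U+01D3: 2-byte form → C7 93.
U+A59C: 3-byte form → EA 96 9C.
Concatenated (22 bytes): F2 95 95 B2 F3 AB A9 BD E4 95 8B CE AF F3 B6 B5 98 C7 93 EA 96 9C.

F2 95 95 B2 F3 AB A9 BD E4 95 8B CE AF F3 B6 B5 98 C7 93 EA 96 9C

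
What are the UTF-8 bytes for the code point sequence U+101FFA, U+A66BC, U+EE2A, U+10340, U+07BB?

F4 81 BF BA F2 A6 9A BC EE B8 AA F0 90 8D 80 DE BB

U+101FFA: 4-byte form → F4 81 BF BA.
U+A66BC: 4-byte form → F2 A6 9A BC.
U+EE2A: 3-byte form → EE B8 AA.
U+10340: 4-byte form → F0 90 8D 80.
U+07BB: 2-byte form → DE BB.
Concatenated (17 bytes): F4 81 BF BA F2 A6 9A BC EE B8 AA F0 90 8D 80 DE BB.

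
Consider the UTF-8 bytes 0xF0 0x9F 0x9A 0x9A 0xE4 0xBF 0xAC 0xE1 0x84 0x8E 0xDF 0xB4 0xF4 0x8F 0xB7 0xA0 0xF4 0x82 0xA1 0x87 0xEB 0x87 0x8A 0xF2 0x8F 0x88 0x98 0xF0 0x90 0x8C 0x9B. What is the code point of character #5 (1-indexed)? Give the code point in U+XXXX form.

Offset 0: leading byte 0xF0 = 11110000 → 4-byte char #1 = F0 9F 9A 9A.
Offset 4: leading byte 0xE4 = 11100100 → 3-byte char #2 = E4 BF AC.
Offset 7: leading byte 0xE1 = 11100001 → 3-byte char #3 = E1 84 8E.
Offset 10: leading byte 0xDF = 11011111 → 2-byte char #4 = DF B4.
Offset 12: leading byte 0xF4 = 11110100 → 4-byte char #5 = F4 8F B7 A0.
Leading byte 0xF4 = 11110100 matches 11110xxx → 4-byte sequence.
Byte 1: 0xF4 = 11110100, payload 100 (3 bits).
Byte 2: 0x8F = 10001111 (10xxxxxx ✓), payload 001111.
Byte 3: 0xB7 = 10110111 (10xxxxxx ✓), payload 110111.
Byte 4: 0xA0 = 10100000 (10xxxxxx ✓), payload 100000.
Concatenate: 100001111110111100000 = 0x10FDE0 (21 bits → U+10FDE0).

U+10FDE0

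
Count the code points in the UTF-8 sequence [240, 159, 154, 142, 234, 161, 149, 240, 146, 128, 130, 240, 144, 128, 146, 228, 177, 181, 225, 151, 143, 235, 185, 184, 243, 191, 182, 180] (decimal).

Byte at offset 0: 0xF0 = 11110000 → 4-byte char (#1). Advance 4.
Byte at offset 4: 0xEA = 11101010 → 3-byte char (#2). Advance 3.
Byte at offset 7: 0xF0 = 11110000 → 4-byte char (#3). Advance 4.
Byte at offset 11: 0xF0 = 11110000 → 4-byte char (#4). Advance 4.
Byte at offset 15: 0xE4 = 11100100 → 3-byte char (#5). Advance 3.
Byte at offset 18: 0xE1 = 11100001 → 3-byte char (#6). Advance 3.
Byte at offset 21: 0xEB = 11101011 → 3-byte char (#7). Advance 3.
Byte at offset 24: 0xF3 = 11110011 → 4-byte char (#8). Advance 4.
Reached end at offset 28 after 8 code points.

8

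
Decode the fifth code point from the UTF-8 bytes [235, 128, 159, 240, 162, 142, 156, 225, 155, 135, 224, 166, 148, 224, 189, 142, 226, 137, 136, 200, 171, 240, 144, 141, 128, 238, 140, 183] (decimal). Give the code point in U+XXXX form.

U+0F4E

Offset 0: leading byte 0xEB = 11101011 → 3-byte char #1 = EB 80 9F.
Offset 3: leading byte 0xF0 = 11110000 → 4-byte char #2 = F0 A2 8E 9C.
Offset 7: leading byte 0xE1 = 11100001 → 3-byte char #3 = E1 9B 87.
Offset 10: leading byte 0xE0 = 11100000 → 3-byte char #4 = E0 A6 94.
Offset 13: leading byte 0xE0 = 11100000 → 3-byte char #5 = E0 BD 8E.
Leading byte 0xE0 = 11100000 matches 1110xxxx → 3-byte sequence.
Byte 1: 0xE0 = 11100000, payload 0000 (4 bits).
Byte 2: 0xBD = 10111101 (10xxxxxx ✓), payload 111101.
Byte 3: 0x8E = 10001110 (10xxxxxx ✓), payload 001110.
Concatenate: 0000111101001110 = 0xF4E (16 bits → U+0F4E).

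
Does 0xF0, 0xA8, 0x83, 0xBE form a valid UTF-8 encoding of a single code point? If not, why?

valid

Leading byte 0xF0 = 11110000 → 4-byte form.
Continuation bytes 0xA8=10101000, 0x83=10000011, 0xBE=10111110 all match 10xxxxxx.
Decoded value 0x280FE is ≥ 0x10000 (shortest form) and not a surrogate.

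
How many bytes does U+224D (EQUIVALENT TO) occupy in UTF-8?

U+224D = 0x224D. UTF-8 uses 1 byte below 0x80, 2 below 0x800, 3 below 0x10000, 4 up to 0x10FFFF. 0x224D is in U+0800–U+FFFF → 3 bytes.

3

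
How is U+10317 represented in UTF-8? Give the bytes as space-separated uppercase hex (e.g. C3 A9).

F0 90 8C 97

U+10317 = 0x10317 = 66327 decimal. In range U+10000–U+10FFFF → 4-byte form: 11110xxx 10xxxxxx 10xxxxxx 10xxxxxx.
Binary (21 bits): 000010000001100010111.
Split 3+6+6+6: 000 | 010000 | 001100 | 010111.
Byte 1: 11110000 = 0xF0.
Byte 2: 10010000 = 0x90.
Byte 3: 10001100 = 0x8C.
Byte 4: 10010111 = 0x97.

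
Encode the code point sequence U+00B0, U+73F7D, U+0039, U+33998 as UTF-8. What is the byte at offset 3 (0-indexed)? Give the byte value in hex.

0xB3

U+00B0 → 2-byte form C2 B0 at offsets 0–1.
U+73F7D → 4-byte form F1 B3 BD BD at offsets 2–5.
Offset 3 falls in char 2's range; it's byte 2 of F1 B3 BD BD = 0xB3.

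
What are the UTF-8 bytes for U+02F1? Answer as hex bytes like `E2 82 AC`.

U+02F1 = 0x2F1 = 753 decimal. In range U+0080–U+07FF → 2-byte form: 110xxxxx 10xxxxxx.
Binary (11 bits): 01011110001.
Split 5+6: 01011 | 110001.
Byte 1: 11001011 = 0xCB.
Byte 2: 10110001 = 0xB1.

CB B1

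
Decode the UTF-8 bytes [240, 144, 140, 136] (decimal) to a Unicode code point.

U+10308

Leading byte 0xF0 = 11110000 matches 11110xxx → 4-byte sequence.
Byte 1: 0xF0 = 11110000, payload 000 (3 bits).
Byte 2: 0x90 = 10010000 (10xxxxxx ✓), payload 010000.
Byte 3: 0x8C = 10001100 (10xxxxxx ✓), payload 001100.
Byte 4: 0x88 = 10001000 (10xxxxxx ✓), payload 001000.
Concatenate: 000010000001100001000 = 0x10308 (21 bits → U+10308).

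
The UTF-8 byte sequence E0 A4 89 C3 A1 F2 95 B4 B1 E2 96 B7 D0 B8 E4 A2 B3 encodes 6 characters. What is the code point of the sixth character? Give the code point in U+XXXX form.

U+48B3

Offset 0: leading byte 0xE0 = 11100000 → 3-byte char #1 = E0 A4 89.
Offset 3: leading byte 0xC3 = 11000011 → 2-byte char #2 = C3 A1.
Offset 5: leading byte 0xF2 = 11110010 → 4-byte char #3 = F2 95 B4 B1.
Offset 9: leading byte 0xE2 = 11100010 → 3-byte char #4 = E2 96 B7.
Offset 12: leading byte 0xD0 = 11010000 → 2-byte char #5 = D0 B8.
Offset 14: leading byte 0xE4 = 11100100 → 3-byte char #6 = E4 A2 B3.
Leading byte 0xE4 = 11100100 matches 1110xxxx → 3-byte sequence.
Byte 1: 0xE4 = 11100100, payload 0100 (4 bits).
Byte 2: 0xA2 = 10100010 (10xxxxxx ✓), payload 100010.
Byte 3: 0xB3 = 10110011 (10xxxxxx ✓), payload 110011.
Concatenate: 0100100010110011 = 0x48B3 (16 bits → U+48B3).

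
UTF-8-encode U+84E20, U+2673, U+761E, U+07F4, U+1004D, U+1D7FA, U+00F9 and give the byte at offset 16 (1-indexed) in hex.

0x8D

1-indexed offset 16 is 0-indexed offset 15.
U+84E20 → 4-byte form F2 84 B8 A0 at offsets 0–3.
U+2673 → 3-byte form E2 99 B3 at offsets 4–6.
U+761E → 3-byte form E7 98 9E at offsets 7–9.
U+07F4 → 2-byte form DF B4 at offsets 10–11.
U+1004D → 4-byte form F0 90 81 8D at offsets 12–15.
Offset 15 falls in char 5's range; it's byte 4 of F0 90 81 8D = 0x8D.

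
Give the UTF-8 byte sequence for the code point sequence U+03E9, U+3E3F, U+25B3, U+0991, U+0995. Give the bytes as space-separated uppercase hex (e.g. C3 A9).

U+03E9: 2-byte form → CF A9.
U+3E3F: 3-byte form → E3 B8 BF.
U+25B3: 3-byte form → E2 96 B3.
U+0991: 3-byte form → E0 A6 91.
U+0995: 3-byte form → E0 A6 95.
Concatenated (14 bytes): CF A9 E3 B8 BF E2 96 B3 E0 A6 91 E0 A6 95.

CF A9 E3 B8 BF E2 96 B3 E0 A6 91 E0 A6 95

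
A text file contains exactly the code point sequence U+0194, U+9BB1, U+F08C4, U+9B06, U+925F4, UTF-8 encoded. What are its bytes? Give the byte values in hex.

U+0194: 2-byte form → C6 94.
U+9BB1: 3-byte form → E9 AE B1.
U+F08C4: 4-byte form → F3 B0 A3 84.
U+9B06: 3-byte form → E9 AC 86.
U+925F4: 4-byte form → F2 92 97 B4.
Concatenated (16 bytes): C6 94 E9 AE B1 F3 B0 A3 84 E9 AC 86 F2 92 97 B4.

C6 94 E9 AE B1 F3 B0 A3 84 E9 AC 86 F2 92 97 B4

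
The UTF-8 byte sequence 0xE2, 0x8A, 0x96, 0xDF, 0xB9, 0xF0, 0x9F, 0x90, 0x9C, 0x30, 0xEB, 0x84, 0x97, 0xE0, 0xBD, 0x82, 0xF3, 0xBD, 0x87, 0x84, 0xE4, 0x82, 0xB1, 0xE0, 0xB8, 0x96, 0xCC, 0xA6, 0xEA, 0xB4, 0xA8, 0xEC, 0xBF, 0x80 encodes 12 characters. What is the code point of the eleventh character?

U+AD28

Offset 0: leading byte 0xE2 = 11100010 → 3-byte char #1 = E2 8A 96.
Offset 3: leading byte 0xDF = 11011111 → 2-byte char #2 = DF B9.
Offset 5: leading byte 0xF0 = 11110000 → 4-byte char #3 = F0 9F 90 9C.
Offset 9: leading byte 0x30 = 00110000 → 1-byte char #4 = 30.
Offset 10: leading byte 0xEB = 11101011 → 3-byte char #5 = EB 84 97.
Offset 13: leading byte 0xE0 = 11100000 → 3-byte char #6 = E0 BD 82.
Offset 16: leading byte 0xF3 = 11110011 → 4-byte char #7 = F3 BD 87 84.
Offset 20: leading byte 0xE4 = 11100100 → 3-byte char #8 = E4 82 B1.
Offset 23: leading byte 0xE0 = 11100000 → 3-byte char #9 = E0 B8 96.
Offset 26: leading byte 0xCC = 11001100 → 2-byte char #10 = CC A6.
Offset 28: leading byte 0xEA = 11101010 → 3-byte char #11 = EA B4 A8.
Leading byte 0xEA = 11101010 matches 1110xxxx → 3-byte sequence.
Byte 1: 0xEA = 11101010, payload 1010 (4 bits).
Byte 2: 0xB4 = 10110100 (10xxxxxx ✓), payload 110100.
Byte 3: 0xA8 = 10101000 (10xxxxxx ✓), payload 101000.
Concatenate: 1010110100101000 = 0xAD28 (16 bits → U+AD28).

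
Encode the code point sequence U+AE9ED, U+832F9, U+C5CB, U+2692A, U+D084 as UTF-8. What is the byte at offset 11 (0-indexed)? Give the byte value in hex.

0xF0

U+AE9ED → 4-byte form F2 AE A7 AD at offsets 0–3.
U+832F9 → 4-byte form F2 83 8B B9 at offsets 4–7.
U+C5CB → 3-byte form EC 97 8B at offsets 8–10.
U+2692A → 4-byte form F0 A6 A4 AA at offsets 11–14.
Offset 11 falls in char 4's range; it's byte 1 of F0 A6 A4 AA = 0xF0.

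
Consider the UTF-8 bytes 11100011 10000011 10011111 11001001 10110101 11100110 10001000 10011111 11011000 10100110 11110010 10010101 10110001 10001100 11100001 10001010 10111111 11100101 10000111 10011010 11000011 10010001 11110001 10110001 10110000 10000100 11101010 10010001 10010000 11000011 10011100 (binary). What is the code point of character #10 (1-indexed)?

Offset 0: leading byte 0xE3 = 11100011 → 3-byte char #1 = E3 83 9F.
Offset 3: leading byte 0xC9 = 11001001 → 2-byte char #2 = C9 B5.
Offset 5: leading byte 0xE6 = 11100110 → 3-byte char #3 = E6 88 9F.
Offset 8: leading byte 0xD8 = 11011000 → 2-byte char #4 = D8 A6.
Offset 10: leading byte 0xF2 = 11110010 → 4-byte char #5 = F2 95 B1 8C.
Offset 14: leading byte 0xE1 = 11100001 → 3-byte char #6 = E1 8A BF.
Offset 17: leading byte 0xE5 = 11100101 → 3-byte char #7 = E5 87 9A.
Offset 20: leading byte 0xC3 = 11000011 → 2-byte char #8 = C3 91.
Offset 22: leading byte 0xF1 = 11110001 → 4-byte char #9 = F1 B1 B0 84.
Offset 26: leading byte 0xEA = 11101010 → 3-byte char #10 = EA 91 90.
Leading byte 0xEA = 11101010 matches 1110xxxx → 3-byte sequence.
Byte 1: 0xEA = 11101010, payload 1010 (4 bits).
Byte 2: 0x91 = 10010001 (10xxxxxx ✓), payload 010001.
Byte 3: 0x90 = 10010000 (10xxxxxx ✓), payload 010000.
Concatenate: 1010010001010000 = 0xA450 (16 bits → U+A450).

U+A450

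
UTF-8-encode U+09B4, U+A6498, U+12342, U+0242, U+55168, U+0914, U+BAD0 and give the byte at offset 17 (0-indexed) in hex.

0xE0

U+09B4 → 3-byte form E0 A6 B4 at offsets 0–2.
U+A6498 → 4-byte form F2 A6 92 98 at offsets 3–6.
U+12342 → 4-byte form F0 92 8D 82 at offsets 7–10.
U+0242 → 2-byte form C9 82 at offsets 11–12.
U+55168 → 4-byte form F1 95 85 A8 at offsets 13–16.
U+0914 → 3-byte form E0 A4 94 at offsets 17–19.
Offset 17 falls in char 6's range; it's byte 1 of E0 A4 94 = 0xE0.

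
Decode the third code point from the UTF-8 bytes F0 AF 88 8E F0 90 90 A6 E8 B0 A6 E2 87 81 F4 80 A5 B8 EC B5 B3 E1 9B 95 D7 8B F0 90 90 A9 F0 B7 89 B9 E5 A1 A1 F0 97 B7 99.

Offset 0: leading byte 0xF0 = 11110000 → 4-byte char #1 = F0 AF 88 8E.
Offset 4: leading byte 0xF0 = 11110000 → 4-byte char #2 = F0 90 90 A6.
Offset 8: leading byte 0xE8 = 11101000 → 3-byte char #3 = E8 B0 A6.
Leading byte 0xE8 = 11101000 matches 1110xxxx → 3-byte sequence.
Byte 1: 0xE8 = 11101000, payload 1000 (4 bits).
Byte 2: 0xB0 = 10110000 (10xxxxxx ✓), payload 110000.
Byte 3: 0xA6 = 10100110 (10xxxxxx ✓), payload 100110.
Concatenate: 1000110000100110 = 0x8C26 (16 bits → U+8C26).

U+8C26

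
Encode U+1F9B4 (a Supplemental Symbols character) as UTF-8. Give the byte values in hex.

U+1F9B4 = 0x1F9B4 = 129460 decimal. In range U+10000–U+10FFFF → 4-byte form: 11110xxx 10xxxxxx 10xxxxxx 10xxxxxx.
Binary (21 bits): 000011111100110110100.
Split 3+6+6+6: 000 | 011111 | 100110 | 110100.
Byte 1: 11110000 = 0xF0.
Byte 2: 10011111 = 0x9F.
Byte 3: 10100110 = 0xA6.
Byte 4: 10110100 = 0xB4.

F0 9F A6 B4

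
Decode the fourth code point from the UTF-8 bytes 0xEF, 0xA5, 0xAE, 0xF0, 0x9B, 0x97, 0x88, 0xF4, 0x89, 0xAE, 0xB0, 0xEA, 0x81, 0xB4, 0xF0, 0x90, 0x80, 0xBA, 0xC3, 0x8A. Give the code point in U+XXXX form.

U+A074

Offset 0: leading byte 0xEF = 11101111 → 3-byte char #1 = EF A5 AE.
Offset 3: leading byte 0xF0 = 11110000 → 4-byte char #2 = F0 9B 97 88.
Offset 7: leading byte 0xF4 = 11110100 → 4-byte char #3 = F4 89 AE B0.
Offset 11: leading byte 0xEA = 11101010 → 3-byte char #4 = EA 81 B4.
Leading byte 0xEA = 11101010 matches 1110xxxx → 3-byte sequence.
Byte 1: 0xEA = 11101010, payload 1010 (4 bits).
Byte 2: 0x81 = 10000001 (10xxxxxx ✓), payload 000001.
Byte 3: 0xB4 = 10110100 (10xxxxxx ✓), payload 110100.
Concatenate: 1010000001110100 = 0xA074 (16 bits → U+A074).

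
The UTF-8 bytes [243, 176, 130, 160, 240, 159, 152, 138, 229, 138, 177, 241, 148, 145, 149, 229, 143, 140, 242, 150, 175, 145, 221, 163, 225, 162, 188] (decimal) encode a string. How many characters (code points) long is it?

8

Byte at offset 0: 0xF3 = 11110011 → 4-byte char (#1). Advance 4.
Byte at offset 4: 0xF0 = 11110000 → 4-byte char (#2). Advance 4.
Byte at offset 8: 0xE5 = 11100101 → 3-byte char (#3). Advance 3.
Byte at offset 11: 0xF1 = 11110001 → 4-byte char (#4). Advance 4.
Byte at offset 15: 0xE5 = 11100101 → 3-byte char (#5). Advance 3.
Byte at offset 18: 0xF2 = 11110010 → 4-byte char (#6). Advance 4.
Byte at offset 22: 0xDD = 11011101 → 2-byte char (#7). Advance 2.
Byte at offset 24: 0xE1 = 11100001 → 3-byte char (#8). Advance 3.
Reached end at offset 27 after 8 code points.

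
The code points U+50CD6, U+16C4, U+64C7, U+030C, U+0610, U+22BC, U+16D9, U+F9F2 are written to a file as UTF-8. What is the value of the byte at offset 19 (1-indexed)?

1-indexed offset 19 is 0-indexed offset 18.
U+50CD6 → 4-byte form F1 90 B3 96 at offsets 0–3.
U+16C4 → 3-byte form E1 9B 84 at offsets 4–6.
U+64C7 → 3-byte form E6 93 87 at offsets 7–9.
U+030C → 2-byte form CC 8C at offsets 10–11.
U+0610 → 2-byte form D8 90 at offsets 12–13.
U+22BC → 3-byte form E2 8A BC at offsets 14–16.
U+16D9 → 3-byte form E1 9B 99 at offsets 17–19.
Offset 18 falls in char 7's range; it's byte 2 of E1 9B 99 = 0x9B.

0x9B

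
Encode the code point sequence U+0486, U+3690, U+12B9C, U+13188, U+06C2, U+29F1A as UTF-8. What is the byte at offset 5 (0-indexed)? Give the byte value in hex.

U+0486 → 2-byte form D2 86 at offsets 0–1.
U+3690 → 3-byte form E3 9A 90 at offsets 2–4.
U+12B9C → 4-byte form F0 92 AE 9C at offsets 5–8.
Offset 5 falls in char 3's range; it's byte 1 of F0 92 AE 9C = 0xF0.

0xF0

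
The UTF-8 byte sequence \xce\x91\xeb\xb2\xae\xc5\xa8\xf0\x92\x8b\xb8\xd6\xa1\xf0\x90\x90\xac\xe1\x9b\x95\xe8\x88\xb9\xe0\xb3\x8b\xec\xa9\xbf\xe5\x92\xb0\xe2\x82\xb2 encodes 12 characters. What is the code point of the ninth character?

U+0CCB

Offset 0: leading byte 0xCE = 11001110 → 2-byte char #1 = CE 91.
Offset 2: leading byte 0xEB = 11101011 → 3-byte char #2 = EB B2 AE.
Offset 5: leading byte 0xC5 = 11000101 → 2-byte char #3 = C5 A8.
Offset 7: leading byte 0xF0 = 11110000 → 4-byte char #4 = F0 92 8B B8.
Offset 11: leading byte 0xD6 = 11010110 → 2-byte char #5 = D6 A1.
Offset 13: leading byte 0xF0 = 11110000 → 4-byte char #6 = F0 90 90 AC.
Offset 17: leading byte 0xE1 = 11100001 → 3-byte char #7 = E1 9B 95.
Offset 20: leading byte 0xE8 = 11101000 → 3-byte char #8 = E8 88 B9.
Offset 23: leading byte 0xE0 = 11100000 → 3-byte char #9 = E0 B3 8B.
Leading byte 0xE0 = 11100000 matches 1110xxxx → 3-byte sequence.
Byte 1: 0xE0 = 11100000, payload 0000 (4 bits).
Byte 2: 0xB3 = 10110011 (10xxxxxx ✓), payload 110011.
Byte 3: 0x8B = 10001011 (10xxxxxx ✓), payload 001011.
Concatenate: 0000110011001011 = 0xCCB (16 bits → U+0CCB).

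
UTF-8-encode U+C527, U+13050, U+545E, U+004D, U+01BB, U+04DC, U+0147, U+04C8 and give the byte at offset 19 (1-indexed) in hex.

1-indexed offset 19 is 0-indexed offset 18.
U+C527 → 3-byte form EC 94 A7 at offsets 0–2.
U+13050 → 4-byte form F0 93 81 90 at offsets 3–6.
U+545E → 3-byte form E5 91 9E at offsets 7–9.
U+004D → 1-byte form 4D at offsets 10–10.
U+01BB → 2-byte form C6 BB at offsets 11–12.
U+04DC → 2-byte form D3 9C at offsets 13–14.
U+0147 → 2-byte form C5 87 at offsets 15–16.
U+04C8 → 2-byte form D3 88 at offsets 17–18.
Offset 18 falls in char 8's range; it's byte 2 of D3 88 = 0x88.

0x88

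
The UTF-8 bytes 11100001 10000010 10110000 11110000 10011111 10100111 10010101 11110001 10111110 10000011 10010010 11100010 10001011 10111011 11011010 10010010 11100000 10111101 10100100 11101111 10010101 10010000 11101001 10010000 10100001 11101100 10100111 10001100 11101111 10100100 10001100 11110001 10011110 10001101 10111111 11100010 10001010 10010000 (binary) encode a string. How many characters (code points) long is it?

12

Byte at offset 0: 0xE1 = 11100001 → 3-byte char (#1). Advance 3.
Byte at offset 3: 0xF0 = 11110000 → 4-byte char (#2). Advance 4.
Byte at offset 7: 0xF1 = 11110001 → 4-byte char (#3). Advance 4.
Byte at offset 11: 0xE2 = 11100010 → 3-byte char (#4). Advance 3.
Byte at offset 14: 0xDA = 11011010 → 2-byte char (#5). Advance 2.
Byte at offset 16: 0xE0 = 11100000 → 3-byte char (#6). Advance 3.
Byte at offset 19: 0xEF = 11101111 → 3-byte char (#7). Advance 3.
Byte at offset 22: 0xE9 = 11101001 → 3-byte char (#8). Advance 3.
Byte at offset 25: 0xEC = 11101100 → 3-byte char (#9). Advance 3.
Byte at offset 28: 0xEF = 11101111 → 3-byte char (#10). Advance 3.
Byte at offset 31: 0xF1 = 11110001 → 4-byte char (#11). Advance 4.
Byte at offset 35: 0xE2 = 11100010 → 3-byte char (#12). Advance 3.
Reached end at offset 38 after 12 code points.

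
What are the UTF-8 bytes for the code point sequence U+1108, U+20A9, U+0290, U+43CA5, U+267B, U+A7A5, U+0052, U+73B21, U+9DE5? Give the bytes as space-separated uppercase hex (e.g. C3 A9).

U+1108: 3-byte form → E1 84 88.
U+20A9: 3-byte form → E2 82 A9.
U+0290: 2-byte form → CA 90.
U+43CA5: 4-byte form → F1 83 B2 A5.
U+267B: 3-byte form → E2 99 BB.
U+A7A5: 3-byte form → EA 9E A5.
U+0052: 1-byte form → 52.
U+73B21: 4-byte form → F1 B3 AC A1.
U+9DE5: 3-byte form → E9 B7 A5.
Concatenated (26 bytes): E1 84 88 E2 82 A9 CA 90 F1 83 B2 A5 E2 99 BB EA 9E A5 52 F1 B3 AC A1 E9 B7 A5.

E1 84 88 E2 82 A9 CA 90 F1 83 B2 A5 E2 99 BB EA 9E A5 52 F1 B3 AC A1 E9 B7 A5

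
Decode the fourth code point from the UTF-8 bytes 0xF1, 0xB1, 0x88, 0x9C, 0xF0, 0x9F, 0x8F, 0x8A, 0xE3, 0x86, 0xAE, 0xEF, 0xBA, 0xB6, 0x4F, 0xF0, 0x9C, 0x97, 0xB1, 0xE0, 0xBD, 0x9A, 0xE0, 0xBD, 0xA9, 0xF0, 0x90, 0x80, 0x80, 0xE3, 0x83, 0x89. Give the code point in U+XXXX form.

Offset 0: leading byte 0xF1 = 11110001 → 4-byte char #1 = F1 B1 88 9C.
Offset 4: leading byte 0xF0 = 11110000 → 4-byte char #2 = F0 9F 8F 8A.
Offset 8: leading byte 0xE3 = 11100011 → 3-byte char #3 = E3 86 AE.
Offset 11: leading byte 0xEF = 11101111 → 3-byte char #4 = EF BA B6.
Leading byte 0xEF = 11101111 matches 1110xxxx → 3-byte sequence.
Byte 1: 0xEF = 11101111, payload 1111 (4 bits).
Byte 2: 0xBA = 10111010 (10xxxxxx ✓), payload 111010.
Byte 3: 0xB6 = 10110110 (10xxxxxx ✓), payload 110110.
Concatenate: 1111111010110110 = 0xFEB6 (16 bits → U+FEB6).

U+FEB6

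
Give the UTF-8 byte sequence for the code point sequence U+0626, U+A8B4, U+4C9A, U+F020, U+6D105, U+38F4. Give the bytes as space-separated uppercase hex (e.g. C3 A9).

D8 A6 EA A2 B4 E4 B2 9A EF 80 A0 F1 AD 84 85 E3 A3 B4

U+0626: 2-byte form → D8 A6.
U+A8B4: 3-byte form → EA A2 B4.
U+4C9A: 3-byte form → E4 B2 9A.
U+F020: 3-byte form → EF 80 A0.
U+6D105: 4-byte form → F1 AD 84 85.
U+38F4: 3-byte form → E3 A3 B4.
Concatenated (18 bytes): D8 A6 EA A2 B4 E4 B2 9A EF 80 A0 F1 AD 84 85 E3 A3 B4.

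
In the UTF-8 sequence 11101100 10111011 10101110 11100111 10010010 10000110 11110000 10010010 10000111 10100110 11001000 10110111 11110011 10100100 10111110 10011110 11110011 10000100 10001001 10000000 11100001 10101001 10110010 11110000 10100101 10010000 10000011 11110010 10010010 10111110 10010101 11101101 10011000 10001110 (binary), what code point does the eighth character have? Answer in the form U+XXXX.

U+25403

Offset 0: leading byte 0xEC = 11101100 → 3-byte char #1 = EC BB AE.
Offset 3: leading byte 0xE7 = 11100111 → 3-byte char #2 = E7 92 86.
Offset 6: leading byte 0xF0 = 11110000 → 4-byte char #3 = F0 92 87 A6.
Offset 10: leading byte 0xC8 = 11001000 → 2-byte char #4 = C8 B7.
Offset 12: leading byte 0xF3 = 11110011 → 4-byte char #5 = F3 A4 BE 9E.
Offset 16: leading byte 0xF3 = 11110011 → 4-byte char #6 = F3 84 89 80.
Offset 20: leading byte 0xE1 = 11100001 → 3-byte char #7 = E1 A9 B2.
Offset 23: leading byte 0xF0 = 11110000 → 4-byte char #8 = F0 A5 90 83.
Leading byte 0xF0 = 11110000 matches 11110xxx → 4-byte sequence.
Byte 1: 0xF0 = 11110000, payload 000 (3 bits).
Byte 2: 0xA5 = 10100101 (10xxxxxx ✓), payload 100101.
Byte 3: 0x90 = 10010000 (10xxxxxx ✓), payload 010000.
Byte 4: 0x83 = 10000011 (10xxxxxx ✓), payload 000011.
Concatenate: 000100101010000000011 = 0x25403 (21 bits → U+25403).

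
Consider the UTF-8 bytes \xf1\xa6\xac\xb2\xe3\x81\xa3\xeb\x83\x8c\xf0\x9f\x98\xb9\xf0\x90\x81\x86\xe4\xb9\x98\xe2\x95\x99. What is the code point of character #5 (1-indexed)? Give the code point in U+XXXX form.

Offset 0: leading byte 0xF1 = 11110001 → 4-byte char #1 = F1 A6 AC B2.
Offset 4: leading byte 0xE3 = 11100011 → 3-byte char #2 = E3 81 A3.
Offset 7: leading byte 0xEB = 11101011 → 3-byte char #3 = EB 83 8C.
Offset 10: leading byte 0xF0 = 11110000 → 4-byte char #4 = F0 9F 98 B9.
Offset 14: leading byte 0xF0 = 11110000 → 4-byte char #5 = F0 90 81 86.
Leading byte 0xF0 = 11110000 matches 11110xxx → 4-byte sequence.
Byte 1: 0xF0 = 11110000, payload 000 (3 bits).
Byte 2: 0x90 = 10010000 (10xxxxxx ✓), payload 010000.
Byte 3: 0x81 = 10000001 (10xxxxxx ✓), payload 000001.
Byte 4: 0x86 = 10000110 (10xxxxxx ✓), payload 000110.
Concatenate: 000010000000001000110 = 0x10046 (21 bits → U+10046).

U+10046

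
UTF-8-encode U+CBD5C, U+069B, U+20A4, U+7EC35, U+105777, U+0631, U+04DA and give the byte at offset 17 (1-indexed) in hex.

0xB7

1-indexed offset 17 is 0-indexed offset 16.
U+CBD5C → 4-byte form F3 8B B5 9C at offsets 0–3.
U+069B → 2-byte form DA 9B at offsets 4–5.
U+20A4 → 3-byte form E2 82 A4 at offsets 6–8.
U+7EC35 → 4-byte form F1 BE B0 B5 at offsets 9–12.
U+105777 → 4-byte form F4 85 9D B7 at offsets 13–16.
Offset 16 falls in char 5's range; it's byte 4 of F4 85 9D B7 = 0xB7.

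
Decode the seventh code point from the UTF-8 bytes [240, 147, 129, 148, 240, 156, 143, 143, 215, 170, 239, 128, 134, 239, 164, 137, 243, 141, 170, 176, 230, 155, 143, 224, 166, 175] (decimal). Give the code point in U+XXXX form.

Offset 0: leading byte 0xF0 = 11110000 → 4-byte char #1 = F0 93 81 94.
Offset 4: leading byte 0xF0 = 11110000 → 4-byte char #2 = F0 9C 8F 8F.
Offset 8: leading byte 0xD7 = 11010111 → 2-byte char #3 = D7 AA.
Offset 10: leading byte 0xEF = 11101111 → 3-byte char #4 = EF 80 86.
Offset 13: leading byte 0xEF = 11101111 → 3-byte char #5 = EF A4 89.
Offset 16: leading byte 0xF3 = 11110011 → 4-byte char #6 = F3 8D AA B0.
Offset 20: leading byte 0xE6 = 11100110 → 3-byte char #7 = E6 9B 8F.
Leading byte 0xE6 = 11100110 matches 1110xxxx → 3-byte sequence.
Byte 1: 0xE6 = 11100110, payload 0110 (4 bits).
Byte 2: 0x9B = 10011011 (10xxxxxx ✓), payload 011011.
Byte 3: 0x8F = 10001111 (10xxxxxx ✓), payload 001111.
Concatenate: 0110011011001111 = 0x66CF (16 bits → U+66CF).

U+66CF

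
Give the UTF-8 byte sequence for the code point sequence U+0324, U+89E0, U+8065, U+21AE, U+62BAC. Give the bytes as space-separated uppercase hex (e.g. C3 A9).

U+0324: 2-byte form → CC A4.
U+89E0: 3-byte form → E8 A7 A0.
U+8065: 3-byte form → E8 81 A5.
U+21AE: 3-byte form → E2 86 AE.
U+62BAC: 4-byte form → F1 A2 AE AC.
Concatenated (15 bytes): CC A4 E8 A7 A0 E8 81 A5 E2 86 AE F1 A2 AE AC.

CC A4 E8 A7 A0 E8 81 A5 E2 86 AE F1 A2 AE AC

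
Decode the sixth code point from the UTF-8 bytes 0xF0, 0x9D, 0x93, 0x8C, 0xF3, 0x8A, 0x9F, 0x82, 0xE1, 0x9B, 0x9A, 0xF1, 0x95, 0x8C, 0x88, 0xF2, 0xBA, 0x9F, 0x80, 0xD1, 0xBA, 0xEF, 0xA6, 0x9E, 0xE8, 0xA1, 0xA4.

Offset 0: leading byte 0xF0 = 11110000 → 4-byte char #1 = F0 9D 93 8C.
Offset 4: leading byte 0xF3 = 11110011 → 4-byte char #2 = F3 8A 9F 82.
Offset 8: leading byte 0xE1 = 11100001 → 3-byte char #3 = E1 9B 9A.
Offset 11: leading byte 0xF1 = 11110001 → 4-byte char #4 = F1 95 8C 88.
Offset 15: leading byte 0xF2 = 11110010 → 4-byte char #5 = F2 BA 9F 80.
Offset 19: leading byte 0xD1 = 11010001 → 2-byte char #6 = D1 BA.
Leading byte 0xD1 = 11010001 matches 110xxxxx → 2-byte sequence.
Byte 1: 0xD1 = 11010001, payload 10001 (5 bits).
Byte 2: 0xBA = 10111010 (10xxxxxx ✓), payload 111010.
Concatenate: 10001111010 = 0x47A (11 bits → U+047A).

U+047A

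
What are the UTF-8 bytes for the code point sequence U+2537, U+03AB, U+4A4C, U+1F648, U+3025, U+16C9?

E2 94 B7 CE AB E4 A9 8C F0 9F 99 88 E3 80 A5 E1 9B 89

U+2537: 3-byte form → E2 94 B7.
U+03AB: 2-byte form → CE AB.
U+4A4C: 3-byte form → E4 A9 8C.
U+1F648: 4-byte form → F0 9F 99 88.
U+3025: 3-byte form → E3 80 A5.
U+16C9: 3-byte form → E1 9B 89.
Concatenated (18 bytes): E2 94 B7 CE AB E4 A9 8C F0 9F 99 88 E3 80 A5 E1 9B 89.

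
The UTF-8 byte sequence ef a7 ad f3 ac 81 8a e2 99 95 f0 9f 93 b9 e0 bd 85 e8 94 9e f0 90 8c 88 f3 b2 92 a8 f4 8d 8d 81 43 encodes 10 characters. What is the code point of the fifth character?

Offset 0: leading byte 0xEF = 11101111 → 3-byte char #1 = EF A7 AD.
Offset 3: leading byte 0xF3 = 11110011 → 4-byte char #2 = F3 AC 81 8A.
Offset 7: leading byte 0xE2 = 11100010 → 3-byte char #3 = E2 99 95.
Offset 10: leading byte 0xF0 = 11110000 → 4-byte char #4 = F0 9F 93 B9.
Offset 14: leading byte 0xE0 = 11100000 → 3-byte char #5 = E0 BD 85.
Leading byte 0xE0 = 11100000 matches 1110xxxx → 3-byte sequence.
Byte 1: 0xE0 = 11100000, payload 0000 (4 bits).
Byte 2: 0xBD = 10111101 (10xxxxxx ✓), payload 111101.
Byte 3: 0x85 = 10000101 (10xxxxxx ✓), payload 000101.
Concatenate: 0000111101000101 = 0xF45 (16 bits → U+0F45).

U+0F45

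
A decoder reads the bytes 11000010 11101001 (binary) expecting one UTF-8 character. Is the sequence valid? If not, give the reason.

invalid (non-continuation byte where continuation expected)

Leading byte 0xC2 = 11000010 → 2-byte form.
Byte 2 is 0xE9 = 11101001, which is not 10xxxxxx — expected a continuation byte.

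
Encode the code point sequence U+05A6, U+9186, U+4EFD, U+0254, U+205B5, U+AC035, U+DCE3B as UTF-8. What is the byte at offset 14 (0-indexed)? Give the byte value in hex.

0xF2

U+05A6 → 2-byte form D6 A6 at offsets 0–1.
U+9186 → 3-byte form E9 86 86 at offsets 2–4.
U+4EFD → 3-byte form E4 BB BD at offsets 5–7.
U+0254 → 2-byte form C9 94 at offsets 8–9.
U+205B5 → 4-byte form F0 A0 96 B5 at offsets 10–13.
U+AC035 → 4-byte form F2 AC 80 B5 at offsets 14–17.
Offset 14 falls in char 6's range; it's byte 1 of F2 AC 80 B5 = 0xF2.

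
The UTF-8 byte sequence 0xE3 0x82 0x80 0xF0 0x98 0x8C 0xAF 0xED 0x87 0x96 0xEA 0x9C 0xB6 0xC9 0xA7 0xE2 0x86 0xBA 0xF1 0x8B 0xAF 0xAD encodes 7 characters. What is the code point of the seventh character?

Offset 0: leading byte 0xE3 = 11100011 → 3-byte char #1 = E3 82 80.
Offset 3: leading byte 0xF0 = 11110000 → 4-byte char #2 = F0 98 8C AF.
Offset 7: leading byte 0xED = 11101101 → 3-byte char #3 = ED 87 96.
Offset 10: leading byte 0xEA = 11101010 → 3-byte char #4 = EA 9C B6.
Offset 13: leading byte 0xC9 = 11001001 → 2-byte char #5 = C9 A7.
Offset 15: leading byte 0xE2 = 11100010 → 3-byte char #6 = E2 86 BA.
Offset 18: leading byte 0xF1 = 11110001 → 4-byte char #7 = F1 8B AF AD.
Leading byte 0xF1 = 11110001 matches 11110xxx → 4-byte sequence.
Byte 1: 0xF1 = 11110001, payload 001 (3 bits).
Byte 2: 0x8B = 10001011 (10xxxxxx ✓), payload 001011.
Byte 3: 0xAF = 10101111 (10xxxxxx ✓), payload 101111.
Byte 4: 0xAD = 10101101 (10xxxxxx ✓), payload 101101.
Concatenate: 001001011101111101101 = 0x4BBED (21 bits → U+4BBED).

U+4BBED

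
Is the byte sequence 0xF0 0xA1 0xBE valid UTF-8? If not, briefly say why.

invalid (sequence truncated)

Leading byte 0xF0 = 11110000 → 4-byte form, but only 3 bytes are present.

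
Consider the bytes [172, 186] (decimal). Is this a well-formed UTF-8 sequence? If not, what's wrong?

Byte 0xAC = 10101100 has the form 10xxxxxx — a continuation byte — but there is no preceding leading byte.

invalid (continuation byte with no leading byte)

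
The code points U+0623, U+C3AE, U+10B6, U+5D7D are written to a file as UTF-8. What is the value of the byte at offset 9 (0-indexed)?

U+0623 → 2-byte form D8 A3 at offsets 0–1.
U+C3AE → 3-byte form EC 8E AE at offsets 2–4.
U+10B6 → 3-byte form E1 82 B6 at offsets 5–7.
U+5D7D → 3-byte form E5 B5 BD at offsets 8–10.
Offset 9 falls in char 4's range; it's byte 2 of E5 B5 BD = 0xB5.

0xB5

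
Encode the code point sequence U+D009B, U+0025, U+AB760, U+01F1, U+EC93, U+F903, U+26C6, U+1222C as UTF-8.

F3 90 82 9B 25 F2 AB 9D A0 C7 B1 EE B2 93 EF A4 83 E2 9B 86 F0 92 88 AC

U+D009B: 4-byte form → F3 90 82 9B.
U+0025: 1-byte form → 25.
U+AB760: 4-byte form → F2 AB 9D A0.
U+01F1: 2-byte form → C7 B1.
U+EC93: 3-byte form → EE B2 93.
U+F903: 3-byte form → EF A4 83.
U+26C6: 3-byte form → E2 9B 86.
U+1222C: 4-byte form → F0 92 88 AC.
Concatenated (24 bytes): F3 90 82 9B 25 F2 AB 9D A0 C7 B1 EE B2 93 EF A4 83 E2 9B 86 F0 92 88 AC.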